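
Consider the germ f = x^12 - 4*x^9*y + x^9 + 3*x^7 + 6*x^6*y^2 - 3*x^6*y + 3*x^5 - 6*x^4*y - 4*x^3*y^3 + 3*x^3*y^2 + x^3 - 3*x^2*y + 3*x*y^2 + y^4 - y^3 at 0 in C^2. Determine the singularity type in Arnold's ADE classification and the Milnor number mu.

Type E_{6}, Milnor number mu = 6.

The Hessian of f at 0 is [[0, 0], [0, 0]] with rank 0, so corank 2. A Groebner basis of the Jacobian ideal J(f) in C{x,y} is {y^3, x^2 - 2*x*y + y^2}; counting standard monomials gives mu = 6. Corank 2; j^3 = (x - y)^3 is a perfect cube, so E-series; the 4-jet and mu = 6 give E_6.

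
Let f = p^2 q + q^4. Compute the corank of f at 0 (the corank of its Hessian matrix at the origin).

The Hessian at 0 is [[0, 0], [0, 0]] of rank 0; hence corank 2.

2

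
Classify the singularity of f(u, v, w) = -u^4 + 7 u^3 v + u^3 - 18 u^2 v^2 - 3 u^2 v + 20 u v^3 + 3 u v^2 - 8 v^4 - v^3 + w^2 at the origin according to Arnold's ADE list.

E_7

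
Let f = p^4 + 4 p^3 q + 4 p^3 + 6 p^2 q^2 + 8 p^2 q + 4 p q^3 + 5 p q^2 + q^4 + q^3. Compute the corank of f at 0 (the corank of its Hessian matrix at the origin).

2

Hessian at 0 has rank 0.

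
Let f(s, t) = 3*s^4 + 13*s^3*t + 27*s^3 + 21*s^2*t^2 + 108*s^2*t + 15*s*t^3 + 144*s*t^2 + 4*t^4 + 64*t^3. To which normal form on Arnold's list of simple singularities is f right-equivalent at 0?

E7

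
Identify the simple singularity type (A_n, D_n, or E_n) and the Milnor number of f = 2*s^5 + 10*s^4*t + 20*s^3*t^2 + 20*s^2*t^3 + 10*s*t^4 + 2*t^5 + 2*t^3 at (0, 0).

Type E_8, Milnor number mu = 8.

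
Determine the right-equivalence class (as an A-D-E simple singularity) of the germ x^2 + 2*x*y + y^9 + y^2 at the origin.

A8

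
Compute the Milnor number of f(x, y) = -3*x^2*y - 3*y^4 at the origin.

5

The Hessian of f at 0 has rank 0. Corank 2; j^3 = -3*x^2*y has shape L^2 M (L != M), so D-series; mu = 5 gives D_5.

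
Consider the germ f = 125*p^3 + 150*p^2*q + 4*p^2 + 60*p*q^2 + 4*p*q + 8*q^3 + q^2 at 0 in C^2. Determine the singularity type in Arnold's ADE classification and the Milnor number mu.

Type A_2, Milnor number mu = 2.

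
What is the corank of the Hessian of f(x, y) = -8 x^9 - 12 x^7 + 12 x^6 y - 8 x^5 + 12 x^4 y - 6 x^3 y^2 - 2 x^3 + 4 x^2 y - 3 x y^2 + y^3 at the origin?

The Hessian at 0 is [[0, 0], [0, 0]] of rank 0; hence corank 2.

2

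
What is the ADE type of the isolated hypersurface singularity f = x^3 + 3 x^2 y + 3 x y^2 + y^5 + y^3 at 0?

E8

The Hessian of f at 0 has rank 0. Corank 2; j^3 = (x + y)^3 is a perfect cube, so E-series; the 5-jet and mu = 8 give E_8.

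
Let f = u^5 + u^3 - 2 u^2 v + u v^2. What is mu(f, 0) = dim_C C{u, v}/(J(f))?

6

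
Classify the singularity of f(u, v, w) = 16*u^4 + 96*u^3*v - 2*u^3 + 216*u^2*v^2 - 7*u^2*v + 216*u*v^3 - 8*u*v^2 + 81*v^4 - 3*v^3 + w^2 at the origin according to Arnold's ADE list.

D_{5}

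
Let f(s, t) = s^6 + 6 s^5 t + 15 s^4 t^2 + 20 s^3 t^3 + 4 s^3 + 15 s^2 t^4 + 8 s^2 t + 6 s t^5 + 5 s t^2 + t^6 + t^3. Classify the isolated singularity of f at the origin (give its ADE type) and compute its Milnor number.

Type D7, Milnor number mu = 7.

The Hessian of f at 0 is [[0, 0], [0, 0]] with rank 0, so corank 2. A Groebner basis of the Jacobian ideal J(f) in C{s,t} is {-32*s*t/3 + t^5 - 16*t^2/3, s*t^2 + t^3/2, s^2 + 3*s*t/2 + t^2/2}; counting standard monomials gives mu = 7. Corank 2; j^3 = (s + t)*(2*s + t)^2 has shape L^2 M (L != M), so D-series; mu = 7 gives D_7.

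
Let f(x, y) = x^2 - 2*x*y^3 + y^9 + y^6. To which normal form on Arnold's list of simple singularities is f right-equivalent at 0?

A_8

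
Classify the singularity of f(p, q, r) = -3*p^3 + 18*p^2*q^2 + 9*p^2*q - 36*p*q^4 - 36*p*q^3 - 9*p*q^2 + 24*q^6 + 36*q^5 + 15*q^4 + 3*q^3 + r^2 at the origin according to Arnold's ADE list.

The Hessian of f at 0 has rank 1. Corank 2; j^3 = -3*(p - q)^3 is a perfect cube, so E-series; the 4-jet and mu = 6 give E_6.

E6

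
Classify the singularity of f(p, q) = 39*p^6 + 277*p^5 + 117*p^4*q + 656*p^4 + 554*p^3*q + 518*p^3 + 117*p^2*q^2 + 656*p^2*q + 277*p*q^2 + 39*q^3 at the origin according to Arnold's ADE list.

D4

The Hessian of f at 0 is [[0, 0], [0, 0]] with rank 0, so corank 2. A Groebner basis of the Jacobian ideal J(f) in C{p,q} is {q^3, p^2 - 23*q^2/122, p*q + 53*q^2/122}; counting standard monomials gives mu = 4. Corank 2; j^3 = (7*p + 3*q)*(74*p^2 + 62*p*q + 13*q^2) splits into three distinct lines over C (the quadratic factor has nonzero discriminant), so D_4.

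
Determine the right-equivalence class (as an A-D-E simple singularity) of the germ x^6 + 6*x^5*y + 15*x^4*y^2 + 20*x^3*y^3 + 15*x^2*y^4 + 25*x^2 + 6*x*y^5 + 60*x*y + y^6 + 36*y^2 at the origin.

The Hessian of f at 0 has rank 1. Corank 1: A-series; mu = 5 gives A_5.

A_5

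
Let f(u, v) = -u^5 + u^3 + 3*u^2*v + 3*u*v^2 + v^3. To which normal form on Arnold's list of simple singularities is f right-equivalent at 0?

E8

The Hessian of f at 0 has rank 0. Corank 2; j^3 = (u + v)^3 is a perfect cube, so E-series; the 5-jet and mu = 8 give E_8.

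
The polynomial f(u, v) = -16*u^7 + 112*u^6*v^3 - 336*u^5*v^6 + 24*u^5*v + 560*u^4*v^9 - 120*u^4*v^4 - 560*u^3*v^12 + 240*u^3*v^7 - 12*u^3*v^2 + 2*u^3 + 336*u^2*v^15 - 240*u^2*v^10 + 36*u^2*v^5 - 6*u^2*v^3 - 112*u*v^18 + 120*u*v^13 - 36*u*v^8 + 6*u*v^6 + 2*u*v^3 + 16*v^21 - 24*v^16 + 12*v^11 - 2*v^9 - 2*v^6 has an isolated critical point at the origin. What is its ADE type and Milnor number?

The Hessian of f at 0 has rank 0. Corank 2; j^3 = 2*u^3 is a perfect cube, so E-series; the 4-jet and mu = 7 give E_7.

Type E_7, Milnor number mu = 7.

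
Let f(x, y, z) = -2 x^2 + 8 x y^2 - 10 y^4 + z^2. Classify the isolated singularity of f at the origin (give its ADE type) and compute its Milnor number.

Type A3, Milnor number mu = 3.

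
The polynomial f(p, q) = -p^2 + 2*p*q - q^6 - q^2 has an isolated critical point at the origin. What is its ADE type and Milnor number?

The Hessian of f at 0 is [[-2, 2], [2, -2]] with rank 1, so corank 1. A Groebner basis of the Jacobian ideal J(f) in C{p,q} is {q^5, p - q}; counting standard monomials gives mu = 5. Corank 1: A-series; mu = 5 gives A_5.

Type A5, Milnor number mu = 5.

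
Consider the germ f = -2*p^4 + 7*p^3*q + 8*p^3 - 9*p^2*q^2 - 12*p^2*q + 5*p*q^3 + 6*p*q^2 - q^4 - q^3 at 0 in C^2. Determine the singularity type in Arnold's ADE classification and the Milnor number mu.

Type E_{7}, Milnor number mu = 7.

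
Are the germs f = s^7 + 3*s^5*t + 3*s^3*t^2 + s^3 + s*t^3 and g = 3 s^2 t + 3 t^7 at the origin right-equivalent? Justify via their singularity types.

No.

The Hessian of f at 0 is [[0, 0], [0, 0]] with rank 0, so corank 2. A Groebner basis of the Jacobian ideal J(f) in C{s,t} is {s^3, s*t^2, 3*s^2 + t^3}; counting standard monomials gives mu = 7. Corank 2; j^3 = s^3 is a perfect cube, so E-series; the 4-jet and mu = 7 give E_7. The Hessian of g at 0 is [[0, 0], [0, 0]] with rank 0, so corank 2. A Groebner basis of the Jacobian ideal J(g) in C{s,t} is {s^2/7 + t^6, s^3, s*t}; counting standard monomials gives mu = 8. Corank 2; j^3 = 3*s^2*t has shape L^2 M (L != M), so D-series; mu = 8 gives D_8. f is E_7 but g is D_8, hence not right-equivalent.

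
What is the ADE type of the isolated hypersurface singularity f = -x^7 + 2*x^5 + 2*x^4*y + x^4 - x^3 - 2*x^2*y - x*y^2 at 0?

D_{5}

The Hessian of f at 0 has rank 0. Corank 2; j^3 = -x*(x + y)^2 has shape L^2 M (L != M), so D-series; mu = 5 gives D_5.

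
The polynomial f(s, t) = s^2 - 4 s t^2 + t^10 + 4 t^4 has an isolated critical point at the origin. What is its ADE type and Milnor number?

The Hessian of f at 0 has rank 1. Corank 1: A-series; mu = 9 gives A_9.

Type A_9, Milnor number mu = 9.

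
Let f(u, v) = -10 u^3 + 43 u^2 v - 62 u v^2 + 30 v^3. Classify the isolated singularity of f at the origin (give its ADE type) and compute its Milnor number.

The Hessian of f at 0 has rank 0. Corank 2; j^3 = -(2*u - 3*v)*(5*u^2 - 14*u*v + 10*v^2) splits into three distinct lines over C (the quadratic factor has nonzero discriminant), so D_4.

Type D4, Milnor number mu = 4.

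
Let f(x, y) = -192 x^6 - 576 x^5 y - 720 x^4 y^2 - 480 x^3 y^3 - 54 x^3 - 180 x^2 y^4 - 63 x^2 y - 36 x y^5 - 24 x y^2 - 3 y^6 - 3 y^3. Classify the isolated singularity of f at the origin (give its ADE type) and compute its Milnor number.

Type D_{7}, Milnor number mu = 7.

The Hessian of f at 0 is [[0, 0], [0, 0]] with rank 0, so corank 2. A Groebner basis of the Jacobian ideal J(f) in C{x,y} is {-243*x*y/4 + y^5 - 81*y^2/4, x*y^2 + y^3/3, x^2 + 5*x*y/6 + y^2/6}; counting standard monomials gives mu = 7. Corank 2; j^3 = -3*(2*x + y)*(3*x + y)^2 has shape L^2 M (L != M), so D-series; mu = 7 gives D_7.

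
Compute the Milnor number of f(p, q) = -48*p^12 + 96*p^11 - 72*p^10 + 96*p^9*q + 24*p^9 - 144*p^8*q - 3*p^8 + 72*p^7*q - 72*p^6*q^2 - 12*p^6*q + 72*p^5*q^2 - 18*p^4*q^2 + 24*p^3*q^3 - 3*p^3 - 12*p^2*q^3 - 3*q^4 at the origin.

6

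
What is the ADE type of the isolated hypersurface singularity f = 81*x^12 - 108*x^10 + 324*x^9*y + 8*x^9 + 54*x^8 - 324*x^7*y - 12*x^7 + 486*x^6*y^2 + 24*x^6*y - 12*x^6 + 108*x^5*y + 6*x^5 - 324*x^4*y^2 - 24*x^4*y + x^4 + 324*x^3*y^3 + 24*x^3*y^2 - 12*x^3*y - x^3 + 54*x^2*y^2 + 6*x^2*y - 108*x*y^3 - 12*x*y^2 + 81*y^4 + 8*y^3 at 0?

The Hessian of f at 0 has rank 0. Corank 2; j^3 = -(x - 2*y)^3 is a perfect cube, so E-series; the 4-jet and mu = 6 give E_6.

E6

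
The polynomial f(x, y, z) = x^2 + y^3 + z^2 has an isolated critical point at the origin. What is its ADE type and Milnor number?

The Hessian of f at 0 has rank 2. Corank 1: A-series; mu = 2 gives A_2.

Type A_2, Milnor number mu = 2.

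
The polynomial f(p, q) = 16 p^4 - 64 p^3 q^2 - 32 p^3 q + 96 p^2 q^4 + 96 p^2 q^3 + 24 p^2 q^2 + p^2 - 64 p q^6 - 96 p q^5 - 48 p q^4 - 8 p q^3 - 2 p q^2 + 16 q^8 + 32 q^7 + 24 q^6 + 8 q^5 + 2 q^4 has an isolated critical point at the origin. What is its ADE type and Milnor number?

Type A_{3}, Milnor number mu = 3.

The Hessian of f at 0 has rank 1. Corank 1: A-series; mu = 3 gives A_3.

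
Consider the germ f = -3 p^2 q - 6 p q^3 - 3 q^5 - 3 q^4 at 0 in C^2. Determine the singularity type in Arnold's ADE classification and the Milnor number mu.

Type D_5, Milnor number mu = 5.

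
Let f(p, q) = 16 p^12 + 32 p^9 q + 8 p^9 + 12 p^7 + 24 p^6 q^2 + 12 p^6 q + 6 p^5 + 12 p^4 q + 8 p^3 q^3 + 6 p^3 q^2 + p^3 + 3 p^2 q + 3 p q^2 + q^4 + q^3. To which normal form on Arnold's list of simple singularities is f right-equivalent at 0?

E_{6}

The Hessian of f at 0 is [[0, 0], [0, 0]] with rank 0, so corank 2. A Groebner basis of the Jacobian ideal J(f) in C{p,q} is {q^3, p^2 + 2*p*q + q^2}; counting standard monomials gives mu = 6. Corank 2; j^3 = (p + q)^3 is a perfect cube, so E-series; the 4-jet and mu = 6 give E_6.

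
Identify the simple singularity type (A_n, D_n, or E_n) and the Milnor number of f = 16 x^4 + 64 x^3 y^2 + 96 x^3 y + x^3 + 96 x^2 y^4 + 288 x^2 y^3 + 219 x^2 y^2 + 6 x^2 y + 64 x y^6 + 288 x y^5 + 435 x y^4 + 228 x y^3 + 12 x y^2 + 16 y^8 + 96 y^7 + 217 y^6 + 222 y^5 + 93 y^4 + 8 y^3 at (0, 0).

The Hessian of f at 0 has rank 0. Corank 2; j^3 = (x + 2*y)^3 is a perfect cube, so E-series; the 4-jet and mu = 6 give E_6.

Type E_6, Milnor number mu = 6.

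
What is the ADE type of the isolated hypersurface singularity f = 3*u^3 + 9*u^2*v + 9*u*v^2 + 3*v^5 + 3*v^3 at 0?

E8

The Hessian of f at 0 is [[0, 0], [0, 0]] with rank 0, so corank 2. A Groebner basis of the Jacobian ideal J(f) in C{u,v} is {v^4, u^2 + 2*u*v + v^2}; counting standard monomials gives mu = 8. Corank 2; j^3 = 3*(u + v)^3 is a perfect cube, so E-series; the 5-jet and mu = 8 give E_8.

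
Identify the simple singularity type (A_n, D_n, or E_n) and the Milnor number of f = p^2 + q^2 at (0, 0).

The Hessian of f at 0 is [[2, 0], [0, 2]] with rank 2, so corank 0. A Groebner basis of the Jacobian ideal J(f) in C{p,q} is {p, q}; counting standard monomials gives mu = 1. Corank 0: nondegenerate Morse point, so A_1.

Type A1, Milnor number mu = 1.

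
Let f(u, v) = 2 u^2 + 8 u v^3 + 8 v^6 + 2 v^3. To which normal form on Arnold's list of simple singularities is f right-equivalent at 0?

The Hessian of f at 0 is [[4, 0], [0, 0]] with rank 1, so corank 1. A Groebner basis of the Jacobian ideal J(f) in C{u,v} is {v^2, u}; counting standard monomials gives mu = 2. Corank 1: A-series; mu = 2 gives A_2.

A_{2}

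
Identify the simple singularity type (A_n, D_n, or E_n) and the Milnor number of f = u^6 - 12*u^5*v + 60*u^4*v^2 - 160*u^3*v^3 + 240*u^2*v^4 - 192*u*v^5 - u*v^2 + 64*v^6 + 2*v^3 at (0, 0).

The Hessian of f at 0 has rank 0. Corank 2; j^3 = -v^2*(u - 2*v) has shape L^2 M (L != M), so D-series; mu = 7 gives D_7.

Type D_{7}, Milnor number mu = 7.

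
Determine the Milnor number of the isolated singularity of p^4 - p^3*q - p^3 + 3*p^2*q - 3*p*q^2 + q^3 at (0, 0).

The Hessian of f at 0 is [[0, 0], [0, 0]] with rank 0, so corank 2. A Groebner basis of the Jacobian ideal J(f) in C{p,q} is {3*p^2 - 6*p*q + q^4 - q^3 + 3*q^2, p^3 - 3*p^2 + 6*p*q - 3*q^2, p^2*q - 3*p^2 + 6*p*q - 3*q^2, -2*p^2 + p*q^2 + 4*p*q - q^3/3 - 2*q^2}; counting standard monomials gives mu = 7. Corank 2; j^3 = -(p - q)^3 is a perfect cube, so E-series; the 4-jet and mu = 7 give E_7.

7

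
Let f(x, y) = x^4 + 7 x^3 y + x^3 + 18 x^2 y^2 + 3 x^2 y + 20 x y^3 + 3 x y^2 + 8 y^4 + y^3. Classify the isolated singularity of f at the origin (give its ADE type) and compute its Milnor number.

The Hessian of f at 0 is [[0, 0], [0, 0]] with rank 0, so corank 2. A Groebner basis of the Jacobian ideal J(f) in C{x,y} is {3*x^2 + 6*x*y + y^4 + y^3 + 3*y^2, x^3 + 9*x^2 + 18*x*y + 4*y^3 + 9*y^2, x^2*y - 5*x^2 - 10*x*y - 8*y^3/3 - 5*y^2, 2*x^2 + x*y^2 + 4*x*y + 5*y^3/3 + 2*y^2}; counting standard monomials gives mu = 7. Corank 2; j^3 = (x + y)^3 is a perfect cube, so E-series; the 4-jet and mu = 7 give E_7.

Type E7, Milnor number mu = 7.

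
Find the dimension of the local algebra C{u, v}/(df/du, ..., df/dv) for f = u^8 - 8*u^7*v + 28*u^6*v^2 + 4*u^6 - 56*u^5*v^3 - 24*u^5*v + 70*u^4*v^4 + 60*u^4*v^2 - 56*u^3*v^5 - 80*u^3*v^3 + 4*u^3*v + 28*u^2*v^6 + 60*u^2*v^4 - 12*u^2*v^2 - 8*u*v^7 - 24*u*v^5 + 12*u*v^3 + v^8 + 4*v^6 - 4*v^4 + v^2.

The Hessian of f at 0 has rank 1. Corank 1: A-series; mu = 7 gives A_7.

7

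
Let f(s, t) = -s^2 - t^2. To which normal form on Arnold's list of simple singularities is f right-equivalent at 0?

A_{1}

The Hessian of f at 0 is [[-2, 0], [0, -2]] with rank 2, so corank 0. A Groebner basis of the Jacobian ideal J(f) in C{s,t} is {s, t}; counting standard monomials gives mu = 1. Corank 0: nondegenerate Morse point, so A_1.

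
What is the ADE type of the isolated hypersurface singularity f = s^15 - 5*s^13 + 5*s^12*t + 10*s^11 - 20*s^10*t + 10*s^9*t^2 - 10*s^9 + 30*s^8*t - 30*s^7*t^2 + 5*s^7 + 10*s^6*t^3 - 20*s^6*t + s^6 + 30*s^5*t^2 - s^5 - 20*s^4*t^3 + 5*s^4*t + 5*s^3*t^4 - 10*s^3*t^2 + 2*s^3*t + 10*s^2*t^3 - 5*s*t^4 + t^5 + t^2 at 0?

The Hessian of f at 0 is [[0, 0], [0, 2]] with rank 1, so corank 1. A Groebner basis of the Jacobian ideal J(f) in C{s,t} is {s^3 + t, s*t, t^2}; counting standard monomials gives mu = 4. Corank 1: A-series; mu = 4 gives A_4.

A4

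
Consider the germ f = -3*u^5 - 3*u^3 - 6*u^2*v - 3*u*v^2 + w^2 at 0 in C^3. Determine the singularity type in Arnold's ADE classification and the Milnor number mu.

The Hessian of f at 0 has rank 1. Corank 2; j^3 = -3*u*(u + v)^2 has shape L^2 M (L != M), so D-series; mu = 6 gives D_6.

Type D_6, Milnor number mu = 6.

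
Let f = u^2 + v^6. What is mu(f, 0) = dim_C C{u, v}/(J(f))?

5

The Hessian of f at 0 is [[2, 0], [0, 0]] with rank 1, so corank 1. A Groebner basis of the Jacobian ideal J(f) in C{u,v} is {v^5, u}; counting standard monomials gives mu = 5. Corank 1: A-series; mu = 5 gives A_5.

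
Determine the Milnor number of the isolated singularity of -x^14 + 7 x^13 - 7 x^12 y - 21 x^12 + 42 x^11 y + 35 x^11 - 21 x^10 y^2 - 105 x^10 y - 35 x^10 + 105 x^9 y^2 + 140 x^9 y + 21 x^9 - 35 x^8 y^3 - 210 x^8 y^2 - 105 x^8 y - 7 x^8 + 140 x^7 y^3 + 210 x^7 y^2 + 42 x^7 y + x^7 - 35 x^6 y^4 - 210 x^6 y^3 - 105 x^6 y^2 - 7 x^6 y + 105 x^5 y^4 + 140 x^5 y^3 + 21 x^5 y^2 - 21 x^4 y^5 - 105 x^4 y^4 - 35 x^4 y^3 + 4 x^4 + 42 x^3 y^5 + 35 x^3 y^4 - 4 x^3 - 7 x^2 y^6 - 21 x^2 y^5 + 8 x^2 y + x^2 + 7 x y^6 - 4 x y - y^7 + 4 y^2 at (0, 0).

The Hessian of f at 0 has rank 1. Corank 1: A-series; mu = 6 gives A_6.

6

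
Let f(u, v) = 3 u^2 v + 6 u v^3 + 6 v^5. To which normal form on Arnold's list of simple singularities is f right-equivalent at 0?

D_{6}

The Hessian of f at 0 has rank 0. Corank 2; j^3 = 3*u^2*v has shape L^2 M (L != M), so D-series; mu = 6 gives D_6.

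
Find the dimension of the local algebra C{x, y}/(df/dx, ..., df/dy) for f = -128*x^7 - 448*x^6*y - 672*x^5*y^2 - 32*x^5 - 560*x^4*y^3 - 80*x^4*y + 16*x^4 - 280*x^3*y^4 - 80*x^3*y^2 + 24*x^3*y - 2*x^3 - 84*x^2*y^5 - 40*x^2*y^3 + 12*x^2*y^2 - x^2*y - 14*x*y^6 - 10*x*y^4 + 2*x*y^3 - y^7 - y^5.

8

The Hessian of f at 0 has rank 0. Corank 2; j^3 = -x^2*(2*x + y) has shape L^2 M (L != M), so D-series; mu = 8 gives D_8.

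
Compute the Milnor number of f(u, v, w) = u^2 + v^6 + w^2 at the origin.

5

The Hessian of f at 0 has rank 2. Corank 1: A-series; mu = 5 gives A_5.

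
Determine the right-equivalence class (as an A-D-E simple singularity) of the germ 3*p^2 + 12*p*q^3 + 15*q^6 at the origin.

A5

The Hessian of f at 0 is [[6, 0], [0, 0]] with rank 1, so corank 1. A Groebner basis of the Jacobian ideal J(f) in C{p,q} is {p*q^2, p/2 + q^3, p^2}; counting standard monomials gives mu = 5. Corank 1: A-series; mu = 5 gives A_5.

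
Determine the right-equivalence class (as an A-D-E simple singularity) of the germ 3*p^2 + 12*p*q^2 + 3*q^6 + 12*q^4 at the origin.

A_5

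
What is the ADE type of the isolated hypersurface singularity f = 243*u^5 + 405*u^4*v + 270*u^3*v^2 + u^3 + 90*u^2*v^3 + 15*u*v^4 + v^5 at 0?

E_8

The Hessian of f at 0 has rank 0. Corank 2; j^3 = u^3 is a perfect cube, so E-series; the 5-jet and mu = 8 give E_8.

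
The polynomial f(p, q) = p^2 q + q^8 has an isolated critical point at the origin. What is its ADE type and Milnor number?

Type D_9, Milnor number mu = 9.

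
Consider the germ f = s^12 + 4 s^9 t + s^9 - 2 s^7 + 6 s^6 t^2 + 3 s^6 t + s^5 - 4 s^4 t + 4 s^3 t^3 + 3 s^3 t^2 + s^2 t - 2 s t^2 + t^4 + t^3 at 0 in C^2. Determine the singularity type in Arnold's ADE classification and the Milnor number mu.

The Hessian of f at 0 is [[0, 0], [0, 0]] with rank 0, so corank 2. A Groebner basis of the Jacobian ideal J(f) in C{s,t} is {s^3 + s^2/4 - t^2/4, s^2/4 + t^3 - t^2/4, s*t - t^2}; counting standard monomials gives mu = 5. Corank 2; j^3 = t*(s - t)^2 has shape L^2 M (L != M), so D-series; mu = 5 gives D_5.

Type D5, Milnor number mu = 5.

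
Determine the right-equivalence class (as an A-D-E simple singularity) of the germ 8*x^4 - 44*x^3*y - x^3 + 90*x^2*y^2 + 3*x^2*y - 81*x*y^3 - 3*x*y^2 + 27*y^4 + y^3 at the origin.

The Hessian of f at 0 has rank 0. Corank 2; j^3 = -(x - y)^3 is a perfect cube, so E-series; the 4-jet and mu = 7 give E_7.

E7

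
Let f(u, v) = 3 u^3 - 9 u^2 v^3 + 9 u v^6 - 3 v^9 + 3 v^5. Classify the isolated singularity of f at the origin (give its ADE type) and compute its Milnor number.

Type E_{8}, Milnor number mu = 8.

The Hessian of f at 0 is [[0, 0], [0, 0]] with rank 0, so corank 2. A Groebner basis of the Jacobian ideal J(f) in C{u,v} is {-u^2/2 + u*v^3, v^4, u^3, u^2*v}; counting standard monomials gives mu = 8. Corank 2; j^3 = 3*u^3 is a perfect cube, so E-series; the 5-jet and mu = 8 give E_8.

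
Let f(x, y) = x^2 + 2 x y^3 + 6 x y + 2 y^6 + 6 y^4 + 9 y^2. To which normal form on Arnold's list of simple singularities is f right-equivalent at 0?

A_5

The Hessian of f at 0 is [[2, 6], [6, 18]] with rank 1, so corank 1. A Groebner basis of the Jacobian ideal J(f) in C{x,y} is {x*y^2 - 3*x - 9*y, x + y^3 + 3*y, x^2 + 6*x*y + 9*y^2}; counting standard monomials gives mu = 5. Corank 1: A-series; mu = 5 gives A_5.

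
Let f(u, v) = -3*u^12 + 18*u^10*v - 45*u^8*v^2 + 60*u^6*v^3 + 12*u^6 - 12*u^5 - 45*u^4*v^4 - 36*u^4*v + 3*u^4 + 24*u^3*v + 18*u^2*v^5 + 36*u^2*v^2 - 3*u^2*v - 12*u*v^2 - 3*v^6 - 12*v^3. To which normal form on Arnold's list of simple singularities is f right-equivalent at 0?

D_7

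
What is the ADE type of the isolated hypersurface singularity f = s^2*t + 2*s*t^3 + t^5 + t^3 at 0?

D_{4}

The Hessian of f at 0 is [[0, 0], [0, 0]] with rank 0, so corank 2. A Groebner basis of the Jacobian ideal J(f) in C{s,t} is {t^3, s^2 + 3*t^2, s*t}; counting standard monomials gives mu = 4. Corank 2; j^3 = t*(s^2 + t^2) splits into three distinct lines over C (the quadratic factor has nonzero discriminant), so D_4.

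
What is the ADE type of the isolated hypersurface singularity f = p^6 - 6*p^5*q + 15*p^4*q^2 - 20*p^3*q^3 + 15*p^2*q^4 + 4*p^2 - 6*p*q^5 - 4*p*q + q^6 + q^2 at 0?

A_{5}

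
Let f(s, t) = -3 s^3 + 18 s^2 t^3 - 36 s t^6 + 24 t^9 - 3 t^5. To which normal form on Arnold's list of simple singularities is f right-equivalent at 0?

E_8

The Hessian of f at 0 is [[0, 0], [0, 0]] with rank 0, so corank 2. A Groebner basis of the Jacobian ideal J(f) in C{s,t} is {-s^2/4 + s*t^3, t^4, s^3, s^2*t}; counting standard monomials gives mu = 8. Corank 2; j^3 = -3*s^3 is a perfect cube, so E-series; the 5-jet and mu = 8 give E_8.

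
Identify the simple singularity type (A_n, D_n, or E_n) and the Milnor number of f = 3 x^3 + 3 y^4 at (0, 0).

Type E_6, Milnor number mu = 6.

The Hessian of f at 0 has rank 0. Corank 2; j^3 = 3*x^3 is a perfect cube, so E-series; the 4-jet and mu = 6 give E_6.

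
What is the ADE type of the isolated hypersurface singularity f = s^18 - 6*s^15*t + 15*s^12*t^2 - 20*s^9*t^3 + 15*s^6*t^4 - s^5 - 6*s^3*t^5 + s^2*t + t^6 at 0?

The Hessian of f at 0 has rank 0. Corank 2; j^3 = s^2*t has shape L^2 M (L != M), so D-series; mu = 7 gives D_7.

D7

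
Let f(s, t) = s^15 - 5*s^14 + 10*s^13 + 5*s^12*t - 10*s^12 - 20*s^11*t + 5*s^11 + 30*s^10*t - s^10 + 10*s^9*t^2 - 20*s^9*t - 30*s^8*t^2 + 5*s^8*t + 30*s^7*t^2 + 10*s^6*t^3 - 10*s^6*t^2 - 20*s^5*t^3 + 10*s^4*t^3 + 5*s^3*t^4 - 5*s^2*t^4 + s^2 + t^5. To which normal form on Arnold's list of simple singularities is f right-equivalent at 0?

A4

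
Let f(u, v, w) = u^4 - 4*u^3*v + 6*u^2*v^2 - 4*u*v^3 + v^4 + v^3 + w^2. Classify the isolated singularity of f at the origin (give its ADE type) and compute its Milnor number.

Type E6, Milnor number mu = 6.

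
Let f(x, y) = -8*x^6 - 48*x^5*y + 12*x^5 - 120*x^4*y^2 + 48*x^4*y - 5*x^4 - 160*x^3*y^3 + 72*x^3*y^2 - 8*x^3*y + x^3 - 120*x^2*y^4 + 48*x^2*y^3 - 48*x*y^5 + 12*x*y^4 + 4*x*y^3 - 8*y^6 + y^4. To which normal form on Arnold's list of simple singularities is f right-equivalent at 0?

E_{6}

The Hessian of f at 0 is [[0, 0], [0, 0]] with rank 0, so corank 2. A Groebner basis of the Jacobian ideal J(f) in C{x,y} is {x^3, x^2*y, -x^2/4 + x*y^2, 3*x^2/4 + y^3}; counting standard monomials gives mu = 6. Corank 2; j^3 = x^3 is a perfect cube, so E-series; the 4-jet and mu = 6 give E_6.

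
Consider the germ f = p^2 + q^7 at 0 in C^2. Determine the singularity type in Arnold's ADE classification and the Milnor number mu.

The Hessian of f at 0 has rank 1. Corank 1: A-series; mu = 6 gives A_6.

Type A6, Milnor number mu = 6.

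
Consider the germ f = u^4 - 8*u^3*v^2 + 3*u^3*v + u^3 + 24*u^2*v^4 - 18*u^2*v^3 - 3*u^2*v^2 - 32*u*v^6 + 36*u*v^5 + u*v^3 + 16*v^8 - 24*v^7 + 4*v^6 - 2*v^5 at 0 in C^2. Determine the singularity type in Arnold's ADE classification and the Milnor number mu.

Type E_{7}, Milnor number mu = 7.

The Hessian of f at 0 has rank 0. Corank 2; j^3 = u^3 is a perfect cube, so E-series; the 4-jet and mu = 7 give E_7.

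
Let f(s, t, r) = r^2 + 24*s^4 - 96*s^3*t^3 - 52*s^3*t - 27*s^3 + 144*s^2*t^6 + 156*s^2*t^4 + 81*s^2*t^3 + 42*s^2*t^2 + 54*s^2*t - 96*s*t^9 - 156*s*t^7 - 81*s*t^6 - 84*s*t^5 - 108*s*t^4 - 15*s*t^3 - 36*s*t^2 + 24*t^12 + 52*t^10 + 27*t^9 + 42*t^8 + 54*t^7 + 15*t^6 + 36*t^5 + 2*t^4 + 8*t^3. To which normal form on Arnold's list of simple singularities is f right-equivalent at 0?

E7

The Hessian of f at 0 has rank 1. Corank 2; j^3 = -(3*s - 2*t)^3 is a perfect cube, so E-series; the 4-jet and mu = 7 give E_7.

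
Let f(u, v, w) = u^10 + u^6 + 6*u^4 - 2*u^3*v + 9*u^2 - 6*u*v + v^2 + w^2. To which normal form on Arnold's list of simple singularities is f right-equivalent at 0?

A_9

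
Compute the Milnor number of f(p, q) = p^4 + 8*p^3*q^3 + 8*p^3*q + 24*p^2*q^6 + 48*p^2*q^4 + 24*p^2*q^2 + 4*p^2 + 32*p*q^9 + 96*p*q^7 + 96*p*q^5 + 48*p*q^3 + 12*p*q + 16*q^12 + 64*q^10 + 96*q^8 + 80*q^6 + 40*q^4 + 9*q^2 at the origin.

3

The Hessian of f at 0 is [[8, 12], [12, 18]] with rank 1, so corank 1. A Groebner basis of the Jacobian ideal J(f) in C{p,q} is {q^3, p + 3*q/2}; counting standard monomials gives mu = 3. Corank 1: A-series; mu = 3 gives A_3.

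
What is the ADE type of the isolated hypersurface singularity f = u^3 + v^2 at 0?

A2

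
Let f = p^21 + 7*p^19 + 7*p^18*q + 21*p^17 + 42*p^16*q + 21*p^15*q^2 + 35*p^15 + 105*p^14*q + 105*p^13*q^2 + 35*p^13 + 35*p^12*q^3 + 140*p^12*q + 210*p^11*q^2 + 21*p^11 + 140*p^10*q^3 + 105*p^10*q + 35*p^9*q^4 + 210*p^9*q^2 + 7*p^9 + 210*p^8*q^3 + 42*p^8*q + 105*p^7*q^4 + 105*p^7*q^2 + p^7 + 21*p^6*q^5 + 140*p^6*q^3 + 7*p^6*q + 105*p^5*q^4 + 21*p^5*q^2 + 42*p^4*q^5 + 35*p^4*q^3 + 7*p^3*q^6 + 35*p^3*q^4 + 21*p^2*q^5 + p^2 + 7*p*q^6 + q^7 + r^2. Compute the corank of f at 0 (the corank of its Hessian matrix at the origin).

The Hessian at 0 is [[2, 0, 0], [0, 0, 0], [0, 0, 2]] of rank 2; hence corank 1.

1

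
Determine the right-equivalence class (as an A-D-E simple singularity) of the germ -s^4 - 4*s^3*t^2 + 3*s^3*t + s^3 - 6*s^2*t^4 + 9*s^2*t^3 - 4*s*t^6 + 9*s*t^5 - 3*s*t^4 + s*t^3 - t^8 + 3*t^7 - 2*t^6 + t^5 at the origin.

E7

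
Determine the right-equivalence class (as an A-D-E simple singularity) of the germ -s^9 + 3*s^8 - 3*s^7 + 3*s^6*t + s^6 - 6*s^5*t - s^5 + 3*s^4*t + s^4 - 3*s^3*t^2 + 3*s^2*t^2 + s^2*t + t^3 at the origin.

The Hessian of f at 0 is [[0, 0], [0, 0]] with rank 0, so corank 2. A Groebner basis of the Jacobian ideal J(f) in C{s,t} is {t^3, s^2 + 3*t^2, s*t}; counting standard monomials gives mu = 4. Corank 2; j^3 = t*(s^2 + t^2) splits into three distinct lines over C (the quadratic factor has nonzero discriminant), so D_4.

D_4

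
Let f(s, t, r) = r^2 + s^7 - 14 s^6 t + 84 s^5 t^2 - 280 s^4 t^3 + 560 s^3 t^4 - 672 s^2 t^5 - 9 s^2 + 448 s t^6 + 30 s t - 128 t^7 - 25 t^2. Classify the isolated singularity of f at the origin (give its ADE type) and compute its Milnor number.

Type A6, Milnor number mu = 6.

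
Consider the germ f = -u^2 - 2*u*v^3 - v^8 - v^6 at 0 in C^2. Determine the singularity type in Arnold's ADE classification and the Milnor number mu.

Type A_7, Milnor number mu = 7.

The Hessian of f at 0 is [[-2, 0], [0, 0]] with rank 1, so corank 1. A Groebner basis of the Jacobian ideal J(f) in C{u,v} is {u^3, u^2*v, u + v^3}; counting standard monomials gives mu = 7. Corank 1: A-series; mu = 7 gives A_7.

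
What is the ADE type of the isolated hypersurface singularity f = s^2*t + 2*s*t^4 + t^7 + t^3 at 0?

The Hessian of f at 0 has rank 0. Corank 2; j^3 = t*(s^2 + t^2) splits into three distinct lines over C (the quadratic factor has nonzero discriminant), so D_4.

D4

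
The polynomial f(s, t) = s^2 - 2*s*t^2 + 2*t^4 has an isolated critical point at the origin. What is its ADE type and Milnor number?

The Hessian of f at 0 is [[2, 0], [0, 0]] with rank 1, so corank 1. A Groebner basis of the Jacobian ideal J(f) in C{s,t} is {s^2, s*t, -s + t^2}; counting standard monomials gives mu = 3. Corank 1: A-series; mu = 3 gives A_3.

Type A_3, Milnor number mu = 3.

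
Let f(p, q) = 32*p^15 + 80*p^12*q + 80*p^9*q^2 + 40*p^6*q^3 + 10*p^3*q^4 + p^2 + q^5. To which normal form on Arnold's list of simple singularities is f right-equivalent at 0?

A_{4}

The Hessian of f at 0 is [[2, 0], [0, 0]] with rank 1, so corank 1. A Groebner basis of the Jacobian ideal J(f) in C{p,q} is {q^4, p}; counting standard monomials gives mu = 4. Corank 1: A-series; mu = 4 gives A_4.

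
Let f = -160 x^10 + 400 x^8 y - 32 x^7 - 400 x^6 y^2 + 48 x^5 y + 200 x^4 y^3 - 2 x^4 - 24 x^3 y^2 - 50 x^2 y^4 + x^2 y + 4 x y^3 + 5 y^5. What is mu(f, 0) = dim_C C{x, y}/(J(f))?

6

The Hessian of f at 0 is [[0, 0], [0, 0]] with rank 0, so corank 2. A Groebner basis of the Jacobian ideal J(f) in C{x,y} is {x^3, x^2*y, -2*x^2 + x*y^2, x*y/2 + y^3}; counting standard monomials gives mu = 6. Corank 2; j^3 = x^2*y has shape L^2 M (L != M), so D-series; mu = 6 gives D_6.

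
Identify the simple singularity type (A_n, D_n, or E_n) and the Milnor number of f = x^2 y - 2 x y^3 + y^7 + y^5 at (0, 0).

The Hessian of f at 0 is [[0, 0], [0, 0]] with rank 0, so corank 2. A Groebner basis of the Jacobian ideal J(f) in C{x,y} is {x^2*y^2 + x^2/7 - x*y^2/7, x^3 + x^2/7 - x*y^2/7, -x*y + y^3}; counting standard monomials gives mu = 8. Corank 2; j^3 = x^2*y has shape L^2 M (L != M), so D-series; mu = 8 gives D_8.

Type D8, Milnor number mu = 8.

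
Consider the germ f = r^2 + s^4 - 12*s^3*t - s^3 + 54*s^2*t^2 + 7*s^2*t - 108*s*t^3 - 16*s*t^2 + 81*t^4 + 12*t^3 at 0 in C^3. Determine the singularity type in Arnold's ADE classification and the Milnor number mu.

The Hessian of f at 0 has rank 1. Corank 2; j^3 = -(s - 3*t)*(s - 2*t)^2 has shape L^2 M (L != M), so D-series; mu = 5 gives D_5.

Type D5, Milnor number mu = 5.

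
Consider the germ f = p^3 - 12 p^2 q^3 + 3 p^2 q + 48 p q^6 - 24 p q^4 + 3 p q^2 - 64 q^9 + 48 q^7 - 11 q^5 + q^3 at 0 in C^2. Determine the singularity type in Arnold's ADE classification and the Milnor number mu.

The Hessian of f at 0 has rank 0. Corank 2; j^3 = (p + q)^3 is a perfect cube, so E-series; the 5-jet and mu = 8 give E_8.

Type E8, Milnor number mu = 8.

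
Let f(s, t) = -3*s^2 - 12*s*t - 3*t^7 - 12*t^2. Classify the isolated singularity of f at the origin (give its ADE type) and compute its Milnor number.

Type A_{6}, Milnor number mu = 6.

The Hessian of f at 0 has rank 1. Corank 1: A-series; mu = 6 gives A_6.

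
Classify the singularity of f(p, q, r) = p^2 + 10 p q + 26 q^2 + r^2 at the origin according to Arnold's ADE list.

A_1

The Hessian of f at 0 has rank 3. Corank 0: nondegenerate Morse point, so A_1.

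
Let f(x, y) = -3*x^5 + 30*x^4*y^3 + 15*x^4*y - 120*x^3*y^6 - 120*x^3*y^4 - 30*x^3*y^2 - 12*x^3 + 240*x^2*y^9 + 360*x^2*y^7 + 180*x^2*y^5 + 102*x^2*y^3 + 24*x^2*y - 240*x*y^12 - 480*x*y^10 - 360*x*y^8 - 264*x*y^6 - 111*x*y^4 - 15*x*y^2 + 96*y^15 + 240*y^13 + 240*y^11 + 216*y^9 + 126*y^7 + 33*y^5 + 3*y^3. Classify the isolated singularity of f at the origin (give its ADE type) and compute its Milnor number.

Type D_{6}, Milnor number mu = 6.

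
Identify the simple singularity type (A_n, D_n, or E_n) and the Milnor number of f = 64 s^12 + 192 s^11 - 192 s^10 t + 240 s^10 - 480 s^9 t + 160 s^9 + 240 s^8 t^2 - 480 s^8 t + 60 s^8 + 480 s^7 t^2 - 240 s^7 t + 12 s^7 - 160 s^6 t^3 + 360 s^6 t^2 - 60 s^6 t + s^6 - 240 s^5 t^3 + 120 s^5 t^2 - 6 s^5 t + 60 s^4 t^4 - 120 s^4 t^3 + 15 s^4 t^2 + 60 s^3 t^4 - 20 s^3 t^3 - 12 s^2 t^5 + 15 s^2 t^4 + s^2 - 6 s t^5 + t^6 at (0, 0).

The Hessian of f at 0 is [[2, 0], [0, 0]] with rank 1, so corank 1. A Groebner basis of the Jacobian ideal J(f) in C{s,t} is {t^5, s}; counting standard monomials gives mu = 5. Corank 1: A-series; mu = 5 gives A_5.

Type A_5, Milnor number mu = 5.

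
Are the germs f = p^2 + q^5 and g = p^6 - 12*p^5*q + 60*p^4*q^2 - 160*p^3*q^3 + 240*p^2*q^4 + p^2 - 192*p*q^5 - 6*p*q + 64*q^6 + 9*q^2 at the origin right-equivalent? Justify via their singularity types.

No.

The Hessian of f at 0 is [[2, 0], [0, 0]] with rank 1, so corank 1. A Groebner basis of the Jacobian ideal J(f) in C{p,q} is {q^4, p}; counting standard monomials gives mu = 4. Corank 1: A-series; mu = 4 gives A_4. The Hessian of g at 0 is [[2, -6], [-6, 18]] with rank 1, so corank 1. A Groebner basis of the Jacobian ideal J(g) in C{p,q} is {q^5, p - 3*q}; counting standard monomials gives mu = 5. Corank 1: A-series; mu = 5 gives A_5. f is A_4 but g is A_5, hence not right-equivalent.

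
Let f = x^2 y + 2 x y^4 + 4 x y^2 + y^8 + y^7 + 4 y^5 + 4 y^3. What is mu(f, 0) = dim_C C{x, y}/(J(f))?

The Hessian of f at 0 is [[0, 0], [0, 0]] with rank 0, so corank 2. A Groebner basis of the Jacobian ideal J(f) in C{x,y} is {x^2*y^2 - 32*x^2*y - 4*x^2 - 128*x*y^2 - 12*x*y - 128*y^3 - 8*y^2, 8*x^2*y + x^2 + x*y^3 + 32*x*y^2 + 2*x*y + 32*y^3, x*y + y^4 + 2*y^2, x^3 + 6*x^2*y + 12*x*y^2 + 8*y^3}; counting standard monomials gives mu = 9. Corank 2; j^3 = y*(x + 2*y)^2 has shape L^2 M (L != M), so D-series; mu = 9 gives D_9.

9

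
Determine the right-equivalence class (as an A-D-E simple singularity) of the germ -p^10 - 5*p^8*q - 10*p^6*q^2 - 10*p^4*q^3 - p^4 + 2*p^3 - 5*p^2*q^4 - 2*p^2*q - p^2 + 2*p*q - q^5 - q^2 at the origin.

A4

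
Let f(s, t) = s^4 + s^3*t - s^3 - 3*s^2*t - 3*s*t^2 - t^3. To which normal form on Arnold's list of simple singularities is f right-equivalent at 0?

The Hessian of f at 0 is [[0, 0], [0, 0]] with rank 0, so corank 2. A Groebner basis of the Jacobian ideal J(f) in C{s,t} is {3*s^2 + 6*s*t + t^4 + t^3 + 3*t^2, s^3 - 3*s^2 - 6*s*t - 3*t^2, s^2*t + 3*s^2 + 6*s*t + 3*t^2, -2*s^2 + s*t^2 - 4*s*t + t^3/3 - 2*t^2}; counting standard monomials gives mu = 7. Corank 2; j^3 = -(s + t)^3 is a perfect cube, so E-series; the 4-jet and mu = 7 give E_7.

E_{7}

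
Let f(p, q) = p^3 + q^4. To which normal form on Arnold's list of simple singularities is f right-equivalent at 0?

E6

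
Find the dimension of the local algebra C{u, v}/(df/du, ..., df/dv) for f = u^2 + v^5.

4

The Hessian of f at 0 has rank 1. Corank 1: A-series; mu = 4 gives A_4.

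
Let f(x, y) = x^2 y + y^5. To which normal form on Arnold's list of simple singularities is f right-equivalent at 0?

D_{6}

The Hessian of f at 0 is [[0, 0], [0, 0]] with rank 0, so corank 2. A Groebner basis of the Jacobian ideal J(f) in C{x,y} is {x^2/5 + y^4, x^3, x*y}; counting standard monomials gives mu = 6. Corank 2; j^3 = x^2*y has shape L^2 M (L != M), so D-series; mu = 6 gives D_6.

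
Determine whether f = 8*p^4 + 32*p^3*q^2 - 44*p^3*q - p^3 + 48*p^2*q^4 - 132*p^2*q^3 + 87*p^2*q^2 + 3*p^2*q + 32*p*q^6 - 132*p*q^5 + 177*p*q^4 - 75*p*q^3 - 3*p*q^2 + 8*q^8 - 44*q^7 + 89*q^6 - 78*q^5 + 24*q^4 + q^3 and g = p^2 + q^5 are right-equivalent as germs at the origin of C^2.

No.

The Hessian of f at 0 has rank 0. Corank 2; j^3 = -(p - q)^3 is a perfect cube, so E-series; the 4-jet and mu = 7 give E_7. The Hessian of g at 0 has rank 1. Corank 1: A-series; mu = 4 gives A_4. f is E_7 but g is A_4, hence not right-equivalent.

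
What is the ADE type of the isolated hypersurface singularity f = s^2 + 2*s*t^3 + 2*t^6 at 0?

A_{5}

The Hessian of f at 0 has rank 1. Corank 1: A-series; mu = 5 gives A_5.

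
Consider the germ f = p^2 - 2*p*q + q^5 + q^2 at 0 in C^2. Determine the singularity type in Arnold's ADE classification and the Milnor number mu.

Type A_{4}, Milnor number mu = 4.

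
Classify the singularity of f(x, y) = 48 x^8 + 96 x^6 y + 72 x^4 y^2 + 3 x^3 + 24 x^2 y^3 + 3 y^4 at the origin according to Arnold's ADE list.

E_{6}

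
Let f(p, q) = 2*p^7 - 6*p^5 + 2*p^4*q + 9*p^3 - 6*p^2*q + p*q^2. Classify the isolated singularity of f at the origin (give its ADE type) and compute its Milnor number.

Type D_{8}, Milnor number mu = 8.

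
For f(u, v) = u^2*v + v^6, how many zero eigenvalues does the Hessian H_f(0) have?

The Hessian at 0 is [[0, 0], [0, 0]] of rank 0; hence corank 2.

2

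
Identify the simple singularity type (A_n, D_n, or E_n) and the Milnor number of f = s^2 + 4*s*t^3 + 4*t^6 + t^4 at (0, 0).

The Hessian of f at 0 is [[2, 0], [0, 0]] with rank 1, so corank 1. A Groebner basis of the Jacobian ideal J(f) in C{s,t} is {t^3, s}; counting standard monomials gives mu = 3. Corank 1: A-series; mu = 3 gives A_3.

Type A_3, Milnor number mu = 3.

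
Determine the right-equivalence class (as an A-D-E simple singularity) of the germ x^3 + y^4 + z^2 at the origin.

The Hessian of f at 0 has rank 1. Corank 2; j^3 = x^3 is a perfect cube, so E-series; the 4-jet and mu = 6 give E_6.

E6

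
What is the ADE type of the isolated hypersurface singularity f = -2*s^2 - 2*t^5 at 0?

The Hessian of f at 0 has rank 1. Corank 1: A-series; mu = 4 gives A_4.

A_4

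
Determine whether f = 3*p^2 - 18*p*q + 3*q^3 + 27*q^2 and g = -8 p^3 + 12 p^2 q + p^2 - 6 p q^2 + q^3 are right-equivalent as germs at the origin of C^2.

Yes.

The Hessian of f at 0 is [[6, -18], [-18, 54]] with rank 1, so corank 1. A Groebner basis of the Jacobian ideal J(f) in C{p,q} is {q^2, p - 3*q}; counting standard monomials gives mu = 2. Corank 1: A-series; mu = 2 gives A_2. The Hessian of g at 0 is [[2, 0], [0, 0]] with rank 1, so corank 1. A Groebner basis of the Jacobian ideal J(g) in C{p,q} is {q^2, p}; counting standard monomials gives mu = 2. Corank 1: A-series; mu = 2 gives A_2. Both have type A_2, hence right-equivalent.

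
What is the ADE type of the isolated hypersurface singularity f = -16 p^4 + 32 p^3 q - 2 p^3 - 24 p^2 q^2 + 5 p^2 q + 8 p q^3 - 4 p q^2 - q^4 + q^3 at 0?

The Hessian of f at 0 has rank 0. Corank 2; j^3 = -(p - q)^2*(2*p - q) has shape L^2 M (L != M), so D-series; mu = 5 gives D_5.

D5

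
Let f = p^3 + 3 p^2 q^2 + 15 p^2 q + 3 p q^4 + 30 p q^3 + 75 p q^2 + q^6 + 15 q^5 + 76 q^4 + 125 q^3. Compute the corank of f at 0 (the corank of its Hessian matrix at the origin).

Hessian at 0 has rank 0.

2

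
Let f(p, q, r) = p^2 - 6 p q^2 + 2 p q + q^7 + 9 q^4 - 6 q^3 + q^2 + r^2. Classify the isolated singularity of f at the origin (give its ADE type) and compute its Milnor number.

The Hessian of f at 0 is [[2, 2, 0], [2, 2, 0], [0, 0, 2]] with rank 2, so corank 1. A Groebner basis of the Jacobian ideal J(f) in C{p,q,r} is {p^3 + 3*p^2*q + p^2 + 4*p*q/3 + p/9 + q/9, -p/3 + q^2 - q/3, r}; counting standard monomials gives mu = 6. Corank 1: A-series; mu = 6 gives A_6.

Type A6, Milnor number mu = 6.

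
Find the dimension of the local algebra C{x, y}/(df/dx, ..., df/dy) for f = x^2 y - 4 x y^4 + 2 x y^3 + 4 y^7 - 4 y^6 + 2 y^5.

The Hessian of f at 0 is [[0, 0], [0, 0]] with rank 0, so corank 2. A Groebner basis of the Jacobian ideal J(f) in C{x,y} is {x^3, x^2*y, -x^2/4 + x*y^2, x^2/2 + x*y + y^3}; counting standard monomials gives mu = 6. Corank 2; j^3 = x^2*y has shape L^2 M (L != M), so D-series; mu = 6 gives D_6.

6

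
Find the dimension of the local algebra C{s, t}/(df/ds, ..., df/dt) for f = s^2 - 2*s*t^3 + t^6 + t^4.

3

The Hessian of f at 0 has rank 1. Corank 1: A-series; mu = 3 gives A_3.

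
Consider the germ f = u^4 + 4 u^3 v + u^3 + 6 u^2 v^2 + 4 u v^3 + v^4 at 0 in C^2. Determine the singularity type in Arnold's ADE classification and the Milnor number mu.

Type E_{6}, Milnor number mu = 6.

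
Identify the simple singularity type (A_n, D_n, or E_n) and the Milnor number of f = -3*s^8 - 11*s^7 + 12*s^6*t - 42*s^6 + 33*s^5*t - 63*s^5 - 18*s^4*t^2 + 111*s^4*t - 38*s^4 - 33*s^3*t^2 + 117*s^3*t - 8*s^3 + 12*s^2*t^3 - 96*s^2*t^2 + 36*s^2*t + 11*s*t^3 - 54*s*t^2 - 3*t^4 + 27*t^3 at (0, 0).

Type E_7, Milnor number mu = 7.

The Hessian of f at 0 has rank 0. Corank 2; j^3 = -(2*s - 3*t)^3 is a perfect cube, so E-series; the 4-jet and mu = 7 give E_7.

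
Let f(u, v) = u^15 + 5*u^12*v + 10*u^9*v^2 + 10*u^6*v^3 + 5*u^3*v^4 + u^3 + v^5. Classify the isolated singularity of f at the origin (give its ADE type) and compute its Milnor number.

The Hessian of f at 0 has rank 0. Corank 2; j^3 = u^3 is a perfect cube, so E-series; the 5-jet and mu = 8 give E_8.

Type E8, Milnor number mu = 8.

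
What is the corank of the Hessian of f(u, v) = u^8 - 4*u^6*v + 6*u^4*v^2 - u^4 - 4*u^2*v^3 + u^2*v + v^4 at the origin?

2

The Hessian at 0 is [[0, 0], [0, 0]] of rank 0; hence corank 2.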